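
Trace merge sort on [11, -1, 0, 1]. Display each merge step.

Divide and conquer:
  Merge [11] + [-1] -> [-1, 11]
  Merge [0] + [1] -> [0, 1]
  Merge [-1, 11] + [0, 1] -> [-1, 0, 1, 11]


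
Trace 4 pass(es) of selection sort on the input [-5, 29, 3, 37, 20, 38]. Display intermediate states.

Pass 1: Select minimum -5 at index 0, swap -> [-5, 29, 3, 37, 20, 38]
Pass 2: Select minimum 3 at index 2, swap -> [-5, 3, 29, 37, 20, 38]
Pass 3: Select minimum 20 at index 4, swap -> [-5, 3, 20, 37, 29, 38]
Pass 4: Select minimum 29 at index 4, swap -> [-5, 3, 20, 29, 37, 38]


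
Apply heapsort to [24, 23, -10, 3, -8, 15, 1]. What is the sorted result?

Build heap: [24, 23, 15, 3, -8, -10, 1]
Extract 24: [23, 3, 15, 1, -8, -10, 24]
Extract 23: [15, 3, -10, 1, -8, 23, 24]
Extract 15: [3, 1, -10, -8, 15, 23, 24]
Extract 3: [1, -8, -10, 3, 15, 23, 24]
Extract 1: [-8, -10, 1, 3, 15, 23, 24]
Extract -8: [-10, -8, 1, 3, 15, 23, 24]


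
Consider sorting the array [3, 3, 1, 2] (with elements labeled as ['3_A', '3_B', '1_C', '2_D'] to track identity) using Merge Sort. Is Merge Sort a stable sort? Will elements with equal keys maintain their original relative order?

Trace Merge Sort on the labeled array (the key is the number; the letter only tracks identity):
  Merge [3_A] + [3_B] -> [3_A, 3_B]
  Merge [1_C] + [2_D] -> [1_C, 2_D]
  Merge [3_A, 3_B] + [1_C, 2_D] -> [1_C, 2_D, 3_A, 3_B]
Final order: [1_C, 2_D, 3_A, 3_B]
Equal keys:
  value 3: originally 3_A, 3_B; after sorting 3_A, 3_B -> order preserved
All equal keys kept their original relative order. Merge Sort is stable: when the heads of the two halves are equal the merge takes from the left half first.
Answer: Stable


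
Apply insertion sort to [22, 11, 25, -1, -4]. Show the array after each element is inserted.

First element 22 is already 'sorted'
Insert 11: shifted 1 elements -> [11, 22, 25, -1, -4]
Insert 25: shifted 0 elements -> [11, 22, 25, -1, -4]
Insert -1: shifted 3 elements -> [-1, 11, 22, 25, -4]
Insert -4: shifted 4 elements -> [-4, -1, 11, 22, 25]


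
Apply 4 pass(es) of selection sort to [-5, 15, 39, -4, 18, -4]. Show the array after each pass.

Pass 1: Select minimum -5 at index 0, swap -> [-5, 15, 39, -4, 18, -4]
Pass 2: Select minimum -4 at index 3, swap -> [-5, -4, 39, 15, 18, -4]
Pass 3: Select minimum -4 at index 5, swap -> [-5, -4, -4, 15, 18, 39]
Pass 4: Select minimum 15 at index 3, swap -> [-5, -4, -4, 15, 18, 39]


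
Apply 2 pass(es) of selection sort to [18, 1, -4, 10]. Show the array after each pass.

Pass 1: Select minimum -4 at index 2, swap -> [-4, 1, 18, 10]
Pass 2: Select minimum 1 at index 1, swap -> [-4, 1, 18, 10]


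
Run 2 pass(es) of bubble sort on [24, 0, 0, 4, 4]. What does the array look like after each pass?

After pass 1: [0, 0, 4, 4, 24] (4 swaps)
After pass 2: [0, 0, 4, 4, 24] (0 swaps)
Total swaps: 4


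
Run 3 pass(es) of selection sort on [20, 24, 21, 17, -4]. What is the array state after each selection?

Pass 1: Select minimum -4 at index 4, swap -> [-4, 24, 21, 17, 20]
Pass 2: Select minimum 17 at index 3, swap -> [-4, 17, 21, 24, 20]
Pass 3: Select minimum 20 at index 4, swap -> [-4, 17, 20, 24, 21]


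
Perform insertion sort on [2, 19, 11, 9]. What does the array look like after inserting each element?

First element 2 is already 'sorted'
Insert 19: shifted 0 elements -> [2, 19, 11, 9]
Insert 11: shifted 1 elements -> [2, 11, 19, 9]
Insert 9: shifted 2 elements -> [2, 9, 11, 19]


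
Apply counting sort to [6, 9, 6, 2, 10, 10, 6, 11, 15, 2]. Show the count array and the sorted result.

Count array: [0, 0, 2, 0, 0, 0, 3, 0, 0, 1, 2, 1, 0, 0, 0, 1]
(count[i] = number of elements equal to i)
Cumulative count: [0, 0, 2, 2, 2, 2, 5, 5, 5, 6, 8, 9, 9, 9, 9, 10]
Sorted: [2, 2, 6, 6, 6, 9, 10, 10, 11, 15]


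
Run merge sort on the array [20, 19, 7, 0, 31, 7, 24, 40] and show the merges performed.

Divide and conquer:
  Merge [20] + [19] -> [19, 20]
  Merge [7] + [0] -> [0, 7]
  Merge [19, 20] + [0, 7] -> [0, 7, 19, 20]
  Merge [31] + [7] -> [7, 31]
  Merge [24] + [40] -> [24, 40]
  Merge [7, 31] + [24, 40] -> [7, 24, 31, 40]
  Merge [0, 7, 19, 20] + [7, 24, 31, 40] -> [0, 7, 7, 19, 20, 24, 31, 40]


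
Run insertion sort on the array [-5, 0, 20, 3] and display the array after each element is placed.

First element -5 is already 'sorted'
Insert 0: shifted 0 elements -> [-5, 0, 20, 3]
Insert 20: shifted 0 elements -> [-5, 0, 20, 3]
Insert 3: shifted 1 elements -> [-5, 0, 3, 20]


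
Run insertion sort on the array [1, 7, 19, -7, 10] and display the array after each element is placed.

First element 1 is already 'sorted'
Insert 7: shifted 0 elements -> [1, 7, 19, -7, 10]
Insert 19: shifted 0 elements -> [1, 7, 19, -7, 10]
Insert -7: shifted 3 elements -> [-7, 1, 7, 19, 10]
Insert 10: shifted 1 elements -> [-7, 1, 7, 10, 19]


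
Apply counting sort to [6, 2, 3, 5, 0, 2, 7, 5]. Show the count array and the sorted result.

Count array: [1, 0, 2, 1, 0, 2, 1, 1]
(count[i] = number of elements equal to i)
Cumulative count: [1, 1, 3, 4, 4, 6, 7, 8]
Sorted: [0, 2, 2, 3, 5, 5, 6, 7]


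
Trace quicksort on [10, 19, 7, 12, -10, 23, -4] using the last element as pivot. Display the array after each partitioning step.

Partition 1: pivot=-4 at index 1 -> [-10, -4, 7, 12, 10, 23, 19]
Partition 2: pivot=19 at index 5 -> [-10, -4, 7, 12, 10, 19, 23]
Partition 3: pivot=10 at index 3 -> [-10, -4, 7, 10, 12, 19, 23]


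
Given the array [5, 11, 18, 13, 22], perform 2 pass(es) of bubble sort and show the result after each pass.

After pass 1: [5, 11, 13, 18, 22] (1 swaps)
After pass 2: [5, 11, 13, 18, 22] (0 swaps)
Total swaps: 1


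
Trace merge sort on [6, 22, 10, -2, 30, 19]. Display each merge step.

Divide and conquer:
  Merge [22] + [10] -> [10, 22]
  Merge [6] + [10, 22] -> [6, 10, 22]
  Merge [30] + [19] -> [19, 30]
  Merge [-2] + [19, 30] -> [-2, 19, 30]
  Merge [6, 10, 22] + [-2, 19, 30] -> [-2, 6, 10, 19, 22, 30]


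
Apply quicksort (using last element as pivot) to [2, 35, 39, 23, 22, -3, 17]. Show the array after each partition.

Partition 1: pivot=17 at index 2 -> [2, -3, 17, 23, 22, 35, 39]
Partition 2: pivot=-3 at index 0 -> [-3, 2, 17, 23, 22, 35, 39]
Partition 3: pivot=39 at index 6 -> [-3, 2, 17, 23, 22, 35, 39]
Partition 4: pivot=35 at index 5 -> [-3, 2, 17, 23, 22, 35, 39]
Partition 5: pivot=22 at index 3 -> [-3, 2, 17, 22, 23, 35, 39]


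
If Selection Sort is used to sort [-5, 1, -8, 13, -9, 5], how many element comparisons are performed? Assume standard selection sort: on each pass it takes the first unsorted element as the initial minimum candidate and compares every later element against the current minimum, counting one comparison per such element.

Pass 1: scan indices 1..5 for the minimum = 5 comparison(s); min is -9, place at index 0 -> [-9, 1, -8, 13, -5, 5]
Pass 2: scan indices 2..5 for the minimum = 4 comparison(s); min is -8, place at index 1 -> [-9, -8, 1, 13, -5, 5]
Pass 3: scan indices 3..5 for the minimum = 3 comparison(s); min is -5, place at index 2 -> [-9, -8, -5, 13, 1, 5]
Pass 4: scan indices 4..5 for the minimum = 2 comparison(s); min is 1, place at index 3 -> [-9, -8, -5, 1, 13, 5]
Pass 5: scan indices 5..5 for the minimum = 1 comparison(s); min is 5, place at index 4 -> [-9, -8, -5, 1, 5, 13]
Selection sort always scans the whole unsorted suffix, so the count is (n-1) + (n-2) + ... + 1 = n(n-1)/2 = 6*5/2 = 15 regardless of the input order.
Total comparisons: 5 + 4 + 3 + 2 + 1 = 15


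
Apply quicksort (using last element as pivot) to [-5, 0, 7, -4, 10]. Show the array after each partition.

Partition 1: pivot=10 at index 4 -> [-5, 0, 7, -4, 10]
Partition 2: pivot=-4 at index 1 -> [-5, -4, 7, 0, 10]
Partition 3: pivot=0 at index 2 -> [-5, -4, 0, 7, 10]


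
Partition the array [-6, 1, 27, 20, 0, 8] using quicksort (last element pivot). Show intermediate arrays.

Partition 1: pivot=8 at index 3 -> [-6, 1, 0, 8, 27, 20]
Partition 2: pivot=0 at index 1 -> [-6, 0, 1, 8, 27, 20]
Partition 3: pivot=20 at index 4 -> [-6, 0, 1, 8, 20, 27]


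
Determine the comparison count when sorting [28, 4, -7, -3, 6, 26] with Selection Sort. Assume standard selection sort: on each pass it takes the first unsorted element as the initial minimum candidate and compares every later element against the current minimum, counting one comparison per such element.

Pass 1: scan indices 1..5 for the minimum = 5 comparison(s); min is -7, place at index 0 -> [-7, 4, 28, -3, 6, 26]
Pass 2: scan indices 2..5 for the minimum = 4 comparison(s); min is -3, place at index 1 -> [-7, -3, 28, 4, 6, 26]
Pass 3: scan indices 3..5 for the minimum = 3 comparison(s); min is 4, place at index 2 -> [-7, -3, 4, 28, 6, 26]
Pass 4: scan indices 4..5 for the minimum = 2 comparison(s); min is 6, place at index 3 -> [-7, -3, 4, 6, 28, 26]
Pass 5: scan indices 5..5 for the minimum = 1 comparison(s); min is 26, place at index 4 -> [-7, -3, 4, 6, 26, 28]
Selection sort always scans the whole unsorted suffix, so the count is (n-1) + (n-2) + ... + 1 = n(n-1)/2 = 6*5/2 = 15 regardless of the input order.
Total comparisons: 5 + 4 + 3 + 2 + 1 = 15


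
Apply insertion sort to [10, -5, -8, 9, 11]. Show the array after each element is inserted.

First element 10 is already 'sorted'
Insert -5: shifted 1 elements -> [-5, 10, -8, 9, 11]
Insert -8: shifted 2 elements -> [-8, -5, 10, 9, 11]
Insert 9: shifted 1 elements -> [-8, -5, 9, 10, 11]
Insert 11: shifted 0 elements -> [-8, -5, 9, 10, 11]


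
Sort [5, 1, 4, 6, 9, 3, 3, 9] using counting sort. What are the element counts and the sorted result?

Count array: [0, 1, 0, 2, 1, 1, 1, 0, 0, 2]
(count[i] = number of elements equal to i)
Cumulative count: [0, 1, 1, 3, 4, 5, 6, 6, 6, 8]
Sorted: [1, 3, 3, 4, 5, 6, 9, 9]


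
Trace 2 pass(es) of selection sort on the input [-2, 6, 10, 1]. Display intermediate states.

Pass 1: Select minimum -2 at index 0, swap -> [-2, 6, 10, 1]
Pass 2: Select minimum 1 at index 3, swap -> [-2, 1, 10, 6]


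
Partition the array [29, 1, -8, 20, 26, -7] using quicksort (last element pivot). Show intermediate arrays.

Partition 1: pivot=-7 at index 1 -> [-8, -7, 29, 20, 26, 1]
Partition 2: pivot=1 at index 2 -> [-8, -7, 1, 20, 26, 29]
Partition 3: pivot=29 at index 5 -> [-8, -7, 1, 20, 26, 29]
Partition 4: pivot=26 at index 4 -> [-8, -7, 1, 20, 26, 29]


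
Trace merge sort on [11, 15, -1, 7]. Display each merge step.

Divide and conquer:
  Merge [11] + [15] -> [11, 15]
  Merge [-1] + [7] -> [-1, 7]
  Merge [11, 15] + [-1, 7] -> [-1, 7, 11, 15]


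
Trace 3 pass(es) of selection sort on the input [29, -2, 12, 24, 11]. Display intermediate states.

Pass 1: Select minimum -2 at index 1, swap -> [-2, 29, 12, 24, 11]
Pass 2: Select minimum 11 at index 4, swap -> [-2, 11, 12, 24, 29]
Pass 3: Select minimum 12 at index 2, swap -> [-2, 11, 12, 24, 29]


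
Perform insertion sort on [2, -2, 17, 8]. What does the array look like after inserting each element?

First element 2 is already 'sorted'
Insert -2: shifted 1 elements -> [-2, 2, 17, 8]
Insert 17: shifted 0 elements -> [-2, 2, 17, 8]
Insert 8: shifted 1 elements -> [-2, 2, 8, 17]


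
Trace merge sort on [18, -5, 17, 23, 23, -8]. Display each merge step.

Divide and conquer:
  Merge [-5] + [17] -> [-5, 17]
  Merge [18] + [-5, 17] -> [-5, 17, 18]
  Merge [23] + [-8] -> [-8, 23]
  Merge [23] + [-8, 23] -> [-8, 23, 23]
  Merge [-5, 17, 18] + [-8, 23, 23] -> [-8, -5, 17, 18, 23, 23]


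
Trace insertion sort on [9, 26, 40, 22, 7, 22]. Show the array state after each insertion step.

First element 9 is already 'sorted'
Insert 26: shifted 0 elements -> [9, 26, 40, 22, 7, 22]
Insert 40: shifted 0 elements -> [9, 26, 40, 22, 7, 22]
Insert 22: shifted 2 elements -> [9, 22, 26, 40, 7, 22]
Insert 7: shifted 4 elements -> [7, 9, 22, 26, 40, 22]
Insert 22: shifted 2 elements -> [7, 9, 22, 22, 26, 40]


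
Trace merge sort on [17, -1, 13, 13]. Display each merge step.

Divide and conquer:
  Merge [17] + [-1] -> [-1, 17]
  Merge [13] + [13] -> [13, 13]
  Merge [-1, 17] + [13, 13] -> [-1, 13, 13, 17]


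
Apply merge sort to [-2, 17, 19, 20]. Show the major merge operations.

Divide and conquer:
  Merge [-2] + [17] -> [-2, 17]
  Merge [19] + [20] -> [19, 20]
  Merge [-2, 17] + [19, 20] -> [-2, 17, 19, 20]


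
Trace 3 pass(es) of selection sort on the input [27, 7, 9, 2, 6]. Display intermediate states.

Pass 1: Select minimum 2 at index 3, swap -> [2, 7, 9, 27, 6]
Pass 2: Select minimum 6 at index 4, swap -> [2, 6, 9, 27, 7]
Pass 3: Select minimum 7 at index 4, swap -> [2, 6, 7, 27, 9]


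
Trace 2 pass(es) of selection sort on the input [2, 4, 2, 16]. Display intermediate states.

Pass 1: Select minimum 2 at index 0, swap -> [2, 4, 2, 16]
Pass 2: Select minimum 2 at index 2, swap -> [2, 2, 4, 16]


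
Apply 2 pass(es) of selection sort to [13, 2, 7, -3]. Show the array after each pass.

Pass 1: Select minimum -3 at index 3, swap -> [-3, 2, 7, 13]
Pass 2: Select minimum 2 at index 1, swap -> [-3, 2, 7, 13]


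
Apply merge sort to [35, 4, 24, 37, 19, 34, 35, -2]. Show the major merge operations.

Divide and conquer:
  Merge [35] + [4] -> [4, 35]
  Merge [24] + [37] -> [24, 37]
  Merge [4, 35] + [24, 37] -> [4, 24, 35, 37]
  Merge [19] + [34] -> [19, 34]
  Merge [35] + [-2] -> [-2, 35]
  Merge [19, 34] + [-2, 35] -> [-2, 19, 34, 35]
  Merge [4, 24, 35, 37] + [-2, 19, 34, 35] -> [-2, 4, 19, 24, 34, 35, 35, 37]


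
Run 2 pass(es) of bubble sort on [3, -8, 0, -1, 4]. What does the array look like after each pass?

After pass 1: [-8, 0, -1, 3, 4] (3 swaps)
After pass 2: [-8, -1, 0, 3, 4] (1 swaps)
Total swaps: 4


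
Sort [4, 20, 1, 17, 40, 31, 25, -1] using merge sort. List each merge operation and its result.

Divide and conquer:
  Merge [4] + [20] -> [4, 20]
  Merge [1] + [17] -> [1, 17]
  Merge [4, 20] + [1, 17] -> [1, 4, 17, 20]
  Merge [40] + [31] -> [31, 40]
  Merge [25] + [-1] -> [-1, 25]
  Merge [31, 40] + [-1, 25] -> [-1, 25, 31, 40]
  Merge [1, 4, 17, 20] + [-1, 25, 31, 40] -> [-1, 1, 4, 17, 20, 25, 31, 40]


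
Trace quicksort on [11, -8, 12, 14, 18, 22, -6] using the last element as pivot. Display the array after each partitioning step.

Partition 1: pivot=-6 at index 1 -> [-8, -6, 12, 14, 18, 22, 11]
Partition 2: pivot=11 at index 2 -> [-8, -6, 11, 14, 18, 22, 12]
Partition 3: pivot=12 at index 3 -> [-8, -6, 11, 12, 18, 22, 14]
Partition 4: pivot=14 at index 4 -> [-8, -6, 11, 12, 14, 22, 18]
Partition 5: pivot=18 at index 5 -> [-8, -6, 11, 12, 14, 18, 22]


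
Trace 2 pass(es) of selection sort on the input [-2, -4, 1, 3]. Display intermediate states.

Pass 1: Select minimum -4 at index 1, swap -> [-4, -2, 1, 3]
Pass 2: Select minimum -2 at index 1, swap -> [-4, -2, 1, 3]


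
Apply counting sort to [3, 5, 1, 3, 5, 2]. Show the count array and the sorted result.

Count array: [0, 1, 1, 2, 0, 2]
(count[i] = number of elements equal to i)
Cumulative count: [0, 1, 2, 4, 4, 6]
Sorted: [1, 2, 3, 3, 5, 5]


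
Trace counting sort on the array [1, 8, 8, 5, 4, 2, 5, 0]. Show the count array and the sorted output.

Count array: [1, 1, 1, 0, 1, 2, 0, 0, 2]
(count[i] = number of elements equal to i)
Cumulative count: [1, 2, 3, 3, 4, 6, 6, 6, 8]
Sorted: [0, 1, 2, 4, 5, 5, 8, 8]


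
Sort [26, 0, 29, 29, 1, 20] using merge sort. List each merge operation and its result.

Divide and conquer:
  Merge [0] + [29] -> [0, 29]
  Merge [26] + [0, 29] -> [0, 26, 29]
  Merge [1] + [20] -> [1, 20]
  Merge [29] + [1, 20] -> [1, 20, 29]
  Merge [0, 26, 29] + [1, 20, 29] -> [0, 1, 20, 26, 29, 29]


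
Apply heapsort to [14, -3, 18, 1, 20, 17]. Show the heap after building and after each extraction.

Build heap: [20, 14, 18, 1, -3, 17]
Extract 20: [18, 14, 17, 1, -3, 20]
Extract 18: [17, 14, -3, 1, 18, 20]
Extract 17: [14, 1, -3, 17, 18, 20]
Extract 14: [1, -3, 14, 17, 18, 20]
Extract 1: [-3, 1, 14, 17, 18, 20]


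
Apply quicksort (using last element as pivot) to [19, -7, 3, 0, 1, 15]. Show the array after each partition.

Partition 1: pivot=15 at index 4 -> [-7, 3, 0, 1, 15, 19]
Partition 2: pivot=1 at index 2 -> [-7, 0, 1, 3, 15, 19]
Partition 3: pivot=0 at index 1 -> [-7, 0, 1, 3, 15, 19]


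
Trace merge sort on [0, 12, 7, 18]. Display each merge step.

Divide and conquer:
  Merge [0] + [12] -> [0, 12]
  Merge [7] + [18] -> [7, 18]
  Merge [0, 12] + [7, 18] -> [0, 7, 12, 18]


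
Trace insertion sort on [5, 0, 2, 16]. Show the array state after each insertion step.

First element 5 is already 'sorted'
Insert 0: shifted 1 elements -> [0, 5, 2, 16]
Insert 2: shifted 1 elements -> [0, 2, 5, 16]
Insert 16: shifted 0 elements -> [0, 2, 5, 16]


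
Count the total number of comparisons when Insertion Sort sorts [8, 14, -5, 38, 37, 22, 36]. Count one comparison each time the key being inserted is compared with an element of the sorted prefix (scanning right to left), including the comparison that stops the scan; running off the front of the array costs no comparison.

Insert 14: 8 <= 14 (stop) = 1 comparison(s) -> [8, 14, -5, 38, 37, 22, 36]
Insert -5: 14 > -5 (shift), 8 > -5 (shift), reached front = 2 comparison(s) -> [-5, 8, 14, 38, 37, 22, 36]
Insert 38: 14 <= 38 (stop) = 1 comparison(s) -> [-5, 8, 14, 38, 37, 22, 36]
Insert 37: 38 > 37 (shift), 14 <= 37 (stop) = 2 comparison(s) -> [-5, 8, 14, 37, 38, 22, 36]
Insert 22: 38 > 22 (shift), 37 > 22 (shift), 14 <= 22 (stop) = 3 comparison(s) -> [-5, 8, 14, 22, 37, 38, 36]
Insert 36: 38 > 36 (shift), 37 > 36 (shift), 22 <= 36 (stop) = 3 comparison(s) -> [-5, 8, 14, 22, 36, 37, 38]
Total comparisons: 1 + 2 + 1 + 2 + 3 + 3 = 12


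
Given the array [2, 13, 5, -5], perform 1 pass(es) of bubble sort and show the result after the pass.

After pass 1: [2, 5, -5, 13] (2 swaps)
Total swaps: 2


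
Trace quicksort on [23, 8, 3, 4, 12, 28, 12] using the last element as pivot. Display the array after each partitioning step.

Partition 1: pivot=12 at index 4 -> [8, 3, 4, 12, 12, 28, 23]
Partition 2: pivot=12 at index 3 -> [8, 3, 4, 12, 12, 28, 23]
Partition 3: pivot=4 at index 1 -> [3, 4, 8, 12, 12, 28, 23]
Partition 4: pivot=23 at index 5 -> [3, 4, 8, 12, 12, 23, 28]


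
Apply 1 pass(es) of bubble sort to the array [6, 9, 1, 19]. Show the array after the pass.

After pass 1: [6, 1, 9, 19] (1 swaps)
Total swaps: 1


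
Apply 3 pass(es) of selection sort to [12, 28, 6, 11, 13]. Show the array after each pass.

Pass 1: Select minimum 6 at index 2, swap -> [6, 28, 12, 11, 13]
Pass 2: Select minimum 11 at index 3, swap -> [6, 11, 12, 28, 13]
Pass 3: Select minimum 12 at index 2, swap -> [6, 11, 12, 28, 13]


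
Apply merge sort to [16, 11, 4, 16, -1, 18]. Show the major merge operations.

Divide and conquer:
  Merge [11] + [4] -> [4, 11]
  Merge [16] + [4, 11] -> [4, 11, 16]
  Merge [-1] + [18] -> [-1, 18]
  Merge [16] + [-1, 18] -> [-1, 16, 18]
  Merge [4, 11, 16] + [-1, 16, 18] -> [-1, 4, 11, 16, 16, 18]


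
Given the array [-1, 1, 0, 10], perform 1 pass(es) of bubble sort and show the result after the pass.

After pass 1: [-1, 0, 1, 10] (1 swaps)
Total swaps: 1


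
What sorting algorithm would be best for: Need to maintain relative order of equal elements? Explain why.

Best choice: Merge sort or Insertion sort
Reason: Both are stable; quicksort and heapsort are not stable


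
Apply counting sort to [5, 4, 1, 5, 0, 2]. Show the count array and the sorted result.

Count array: [1, 1, 1, 0, 1, 2]
(count[i] = number of elements equal to i)
Cumulative count: [1, 2, 3, 3, 4, 6]
Sorted: [0, 1, 2, 4, 5, 5]


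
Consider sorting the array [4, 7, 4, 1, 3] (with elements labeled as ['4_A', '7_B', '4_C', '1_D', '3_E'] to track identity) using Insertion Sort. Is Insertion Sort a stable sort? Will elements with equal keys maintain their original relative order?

Trace Insertion Sort on the labeled array (the key is the number; the letter only tracks identity):
  Insert 7_B at index 1: [4_A, 7_B, 4_C, 1_D, 3_E]
  Insert 4_C at index 1: [4_A, 4_C, 7_B, 1_D, 3_E]
  Insert 1_D at index 0: [1_D, 4_A, 4_C, 7_B, 3_E]
  Insert 3_E at index 1: [1_D, 3_E, 4_A, 4_C, 7_B]
Final order: [1_D, 3_E, 4_A, 4_C, 7_B]
Equal keys:
  value 4: originally 4_A, 4_C; after sorting 4_A, 4_C -> order preserved
All equal keys kept their original relative order. Insertion Sort is stable: elements are shifted only while they are strictly greater than the key, so a key is inserted after any equal elements already placed.
Answer: Stable


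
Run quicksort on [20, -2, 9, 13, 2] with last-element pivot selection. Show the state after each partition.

Partition 1: pivot=2 at index 1 -> [-2, 2, 9, 13, 20]
Partition 2: pivot=20 at index 4 -> [-2, 2, 9, 13, 20]
Partition 3: pivot=13 at index 3 -> [-2, 2, 9, 13, 20]


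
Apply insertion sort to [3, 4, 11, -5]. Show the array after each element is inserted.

First element 3 is already 'sorted'
Insert 4: shifted 0 elements -> [3, 4, 11, -5]
Insert 11: shifted 0 elements -> [3, 4, 11, -5]
Insert -5: shifted 3 elements -> [-5, 3, 4, 11]


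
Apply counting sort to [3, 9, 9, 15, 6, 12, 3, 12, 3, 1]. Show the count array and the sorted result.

Count array: [0, 1, 0, 3, 0, 0, 1, 0, 0, 2, 0, 0, 2, 0, 0, 1]
(count[i] = number of elements equal to i)
Cumulative count: [0, 1, 1, 4, 4, 4, 5, 5, 5, 7, 7, 7, 9, 9, 9, 10]
Sorted: [1, 3, 3, 3, 6, 9, 9, 12, 12, 15]


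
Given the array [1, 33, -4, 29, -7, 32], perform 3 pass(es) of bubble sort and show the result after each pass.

After pass 1: [1, -4, 29, -7, 32, 33] (4 swaps)
After pass 2: [-4, 1, -7, 29, 32, 33] (2 swaps)
After pass 3: [-4, -7, 1, 29, 32, 33] (1 swaps)
Total swaps: 7


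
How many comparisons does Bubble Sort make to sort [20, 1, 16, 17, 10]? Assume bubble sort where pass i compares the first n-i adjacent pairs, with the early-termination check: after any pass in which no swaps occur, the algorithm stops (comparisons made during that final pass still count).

Pass 1: compare adjacent pairs (0,1)..(3,4) = 4 comparison(s), 4 swap(s) -> [1, 16, 17, 10, 20]
Pass 2: compare adjacent pairs (0,1)..(2,3) = 3 comparison(s), 1 swap(s) -> [1, 16, 10, 17, 20]
Pass 3: compare adjacent pairs (0,1)..(1,2) = 2 comparison(s), 1 swap(s) -> [1, 10, 16, 17, 20]
Pass 4: compare adjacent pairs (0,1)..(0,1) = 1 comparison(s), 0 swap(s) -> [1, 10, 16, 17, 20]
No swaps in this pass, so bubble sort stops here.
Total comparisons: 4 + 3 + 2 + 1 = 10


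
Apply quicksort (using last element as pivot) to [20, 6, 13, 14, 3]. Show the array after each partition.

Partition 1: pivot=3 at index 0 -> [3, 6, 13, 14, 20]
Partition 2: pivot=20 at index 4 -> [3, 6, 13, 14, 20]
Partition 3: pivot=14 at index 3 -> [3, 6, 13, 14, 20]
Partition 4: pivot=13 at index 2 -> [3, 6, 13, 14, 20]


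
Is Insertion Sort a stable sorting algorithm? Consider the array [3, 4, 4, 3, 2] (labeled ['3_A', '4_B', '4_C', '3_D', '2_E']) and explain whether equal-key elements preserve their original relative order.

Trace Insertion Sort on the labeled array (the key is the number; the letter only tracks identity):
  Insert 4_B at index 1: [3_A, 4_B, 4_C, 3_D, 2_E]
  Insert 4_C at index 2: [3_A, 4_B, 4_C, 3_D, 2_E]
  Insert 3_D at index 1: [3_A, 3_D, 4_B, 4_C, 2_E]
  Insert 2_E at index 0: [2_E, 3_A, 3_D, 4_B, 4_C]
Final order: [2_E, 3_A, 3_D, 4_B, 4_C]
Equal keys:
  value 3: originally 3_A, 3_D; after sorting 3_A, 3_D -> order preserved
  value 4: originally 4_B, 4_C; after sorting 4_B, 4_C -> order preserved
All equal keys kept their original relative order. Insertion Sort is stable: elements are shifted only while they are strictly greater than the key, so a key is inserted after any equal elements already placed.
Answer: Stable


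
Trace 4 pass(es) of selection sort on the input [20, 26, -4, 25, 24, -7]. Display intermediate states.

Pass 1: Select minimum -7 at index 5, swap -> [-7, 26, -4, 25, 24, 20]
Pass 2: Select minimum -4 at index 2, swap -> [-7, -4, 26, 25, 24, 20]
Pass 3: Select minimum 20 at index 5, swap -> [-7, -4, 20, 25, 24, 26]
Pass 4: Select minimum 24 at index 4, swap -> [-7, -4, 20, 24, 25, 26]


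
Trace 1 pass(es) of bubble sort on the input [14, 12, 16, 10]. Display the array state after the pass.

After pass 1: [12, 14, 10, 16] (2 swaps)
Total swaps: 2


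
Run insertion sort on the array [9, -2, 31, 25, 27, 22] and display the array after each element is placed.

First element 9 is already 'sorted'
Insert -2: shifted 1 elements -> [-2, 9, 31, 25, 27, 22]
Insert 31: shifted 0 elements -> [-2, 9, 31, 25, 27, 22]
Insert 25: shifted 1 elements -> [-2, 9, 25, 31, 27, 22]
Insert 27: shifted 1 elements -> [-2, 9, 25, 27, 31, 22]
Insert 22: shifted 3 elements -> [-2, 9, 22, 25, 27, 31]


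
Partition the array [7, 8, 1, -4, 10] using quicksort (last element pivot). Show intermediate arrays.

Partition 1: pivot=10 at index 4 -> [7, 8, 1, -4, 10]
Partition 2: pivot=-4 at index 0 -> [-4, 8, 1, 7, 10]
Partition 3: pivot=7 at index 2 -> [-4, 1, 7, 8, 10]


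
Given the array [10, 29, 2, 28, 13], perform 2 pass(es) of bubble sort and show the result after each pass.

After pass 1: [10, 2, 28, 13, 29] (3 swaps)
After pass 2: [2, 10, 13, 28, 29] (2 swaps)
Total swaps: 5


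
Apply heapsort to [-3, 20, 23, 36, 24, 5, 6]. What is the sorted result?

Build heap: [36, 24, 23, 20, -3, 5, 6]
Extract 36: [24, 20, 23, 6, -3, 5, 36]
Extract 24: [23, 20, 5, 6, -3, 24, 36]
Extract 23: [20, 6, 5, -3, 23, 24, 36]
Extract 20: [6, -3, 5, 20, 23, 24, 36]
Extract 6: [5, -3, 6, 20, 23, 24, 36]
Extract 5: [-3, 5, 6, 20, 23, 24, 36]


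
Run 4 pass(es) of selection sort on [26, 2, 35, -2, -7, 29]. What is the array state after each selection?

Pass 1: Select minimum -7 at index 4, swap -> [-7, 2, 35, -2, 26, 29]
Pass 2: Select minimum -2 at index 3, swap -> [-7, -2, 35, 2, 26, 29]
Pass 3: Select minimum 2 at index 3, swap -> [-7, -2, 2, 35, 26, 29]
Pass 4: Select minimum 26 at index 4, swap -> [-7, -2, 2, 26, 35, 29]


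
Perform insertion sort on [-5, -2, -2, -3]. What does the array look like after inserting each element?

First element -5 is already 'sorted'
Insert -2: shifted 0 elements -> [-5, -2, -2, -3]
Insert -2: shifted 0 elements -> [-5, -2, -2, -3]
Insert -3: shifted 2 elements -> [-5, -3, -2, -2]


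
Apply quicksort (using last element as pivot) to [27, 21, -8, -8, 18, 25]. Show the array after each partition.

Partition 1: pivot=25 at index 4 -> [21, -8, -8, 18, 25, 27]
Partition 2: pivot=18 at index 2 -> [-8, -8, 18, 21, 25, 27]
Partition 3: pivot=-8 at index 1 -> [-8, -8, 18, 21, 25, 27]


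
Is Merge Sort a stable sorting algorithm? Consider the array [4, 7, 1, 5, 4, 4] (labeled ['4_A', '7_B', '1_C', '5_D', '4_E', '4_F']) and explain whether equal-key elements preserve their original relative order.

Trace Merge Sort on the labeled array (the key is the number; the letter only tracks identity):
  Merge [7_B] + [1_C] -> [1_C, 7_B]
  Merge [4_A] + [1_C, 7_B] -> [1_C, 4_A, 7_B]
  Merge [4_E] + [4_F] -> [4_E, 4_F]
  Merge [5_D] + [4_E, 4_F] -> [4_E, 4_F, 5_D]
  Merge [1_C, 4_A, 7_B] + [4_E, 4_F, 5_D] -> [1_C, 4_A, 4_E, 4_F, 5_D, 7_B]
Final order: [1_C, 4_A, 4_E, 4_F, 5_D, 7_B]
Equal keys:
  value 4: originally 4_A, 4_E, 4_F; after sorting 4_A, 4_E, 4_F -> order preserved
All equal keys kept their original relative order. Merge Sort is stable: when the heads of the two halves are equal the merge takes from the left half first.
Answer: Stable


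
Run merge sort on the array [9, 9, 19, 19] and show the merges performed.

Divide and conquer:
  Merge [9] + [9] -> [9, 9]
  Merge [19] + [19] -> [19, 19]
  Merge [9, 9] + [19, 19] -> [9, 9, 19, 19]


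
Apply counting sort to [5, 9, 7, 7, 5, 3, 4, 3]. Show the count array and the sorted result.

Count array: [0, 0, 0, 2, 1, 2, 0, 2, 0, 1]
(count[i] = number of elements equal to i)
Cumulative count: [0, 0, 0, 2, 3, 5, 5, 7, 7, 8]
Sorted: [3, 3, 4, 5, 5, 7, 7, 9]


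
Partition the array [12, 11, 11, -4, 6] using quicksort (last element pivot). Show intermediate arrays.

Partition 1: pivot=6 at index 1 -> [-4, 6, 11, 12, 11]
Partition 2: pivot=11 at index 3 -> [-4, 6, 11, 11, 12]


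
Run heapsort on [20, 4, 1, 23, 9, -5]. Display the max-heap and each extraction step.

Build heap: [23, 20, 1, 4, 9, -5]
Extract 23: [20, 9, 1, 4, -5, 23]
Extract 20: [9, 4, 1, -5, 20, 23]
Extract 9: [4, -5, 1, 9, 20, 23]
Extract 4: [1, -5, 4, 9, 20, 23]
Extract 1: [-5, 1, 4, 9, 20, 23]


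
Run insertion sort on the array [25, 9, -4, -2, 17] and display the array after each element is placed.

First element 25 is already 'sorted'
Insert 9: shifted 1 elements -> [9, 25, -4, -2, 17]
Insert -4: shifted 2 elements -> [-4, 9, 25, -2, 17]
Insert -2: shifted 2 elements -> [-4, -2, 9, 25, 17]
Insert 17: shifted 1 elements -> [-4, -2, 9, 17, 25]


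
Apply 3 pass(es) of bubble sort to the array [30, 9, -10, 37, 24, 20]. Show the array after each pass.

After pass 1: [9, -10, 30, 24, 20, 37] (4 swaps)
After pass 2: [-10, 9, 24, 20, 30, 37] (3 swaps)
After pass 3: [-10, 9, 20, 24, 30, 37] (1 swaps)
Total swaps: 8


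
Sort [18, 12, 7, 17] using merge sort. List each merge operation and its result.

Divide and conquer:
  Merge [18] + [12] -> [12, 18]
  Merge [7] + [17] -> [7, 17]
  Merge [12, 18] + [7, 17] -> [7, 12, 17, 18]


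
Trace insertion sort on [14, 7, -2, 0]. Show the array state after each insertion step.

First element 14 is already 'sorted'
Insert 7: shifted 1 elements -> [7, 14, -2, 0]
Insert -2: shifted 2 elements -> [-2, 7, 14, 0]
Insert 0: shifted 2 elements -> [-2, 0, 7, 14]


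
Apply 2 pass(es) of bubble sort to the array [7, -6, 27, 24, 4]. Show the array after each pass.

After pass 1: [-6, 7, 24, 4, 27] (3 swaps)
After pass 2: [-6, 7, 4, 24, 27] (1 swaps)
Total swaps: 4


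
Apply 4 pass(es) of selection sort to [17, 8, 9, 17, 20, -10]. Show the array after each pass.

Pass 1: Select minimum -10 at index 5, swap -> [-10, 8, 9, 17, 20, 17]
Pass 2: Select minimum 8 at index 1, swap -> [-10, 8, 9, 17, 20, 17]
Pass 3: Select minimum 9 at index 2, swap -> [-10, 8, 9, 17, 20, 17]
Pass 4: Select minimum 17 at index 3, swap -> [-10, 8, 9, 17, 20, 17]


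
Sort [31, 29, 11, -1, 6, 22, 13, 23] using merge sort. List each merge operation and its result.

Divide and conquer:
  Merge [31] + [29] -> [29, 31]
  Merge [11] + [-1] -> [-1, 11]
  Merge [29, 31] + [-1, 11] -> [-1, 11, 29, 31]
  Merge [6] + [22] -> [6, 22]
  Merge [13] + [23] -> [13, 23]
  Merge [6, 22] + [13, 23] -> [6, 13, 22, 23]
  Merge [-1, 11, 29, 31] + [6, 13, 22, 23] -> [-1, 6, 11, 13, 22, 23, 29, 31]


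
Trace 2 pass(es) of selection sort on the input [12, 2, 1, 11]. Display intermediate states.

Pass 1: Select minimum 1 at index 2, swap -> [1, 2, 12, 11]
Pass 2: Select minimum 2 at index 1, swap -> [1, 2, 12, 11]


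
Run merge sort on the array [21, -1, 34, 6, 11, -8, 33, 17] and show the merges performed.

Divide and conquer:
  Merge [21] + [-1] -> [-1, 21]
  Merge [34] + [6] -> [6, 34]
  Merge [-1, 21] + [6, 34] -> [-1, 6, 21, 34]
  Merge [11] + [-8] -> [-8, 11]
  Merge [33] + [17] -> [17, 33]
  Merge [-8, 11] + [17, 33] -> [-8, 11, 17, 33]
  Merge [-1, 6, 21, 34] + [-8, 11, 17, 33] -> [-8, -1, 6, 11, 17, 21, 33, 34]


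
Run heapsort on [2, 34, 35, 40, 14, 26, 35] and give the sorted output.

Build heap: [40, 34, 35, 2, 14, 26, 35]
Extract 40: [35, 34, 35, 2, 14, 26, 40]
Extract 35: [35, 34, 26, 2, 14, 35, 40]
Extract 35: [34, 14, 26, 2, 35, 35, 40]
Extract 34: [26, 14, 2, 34, 35, 35, 40]
Extract 26: [14, 2, 26, 34, 35, 35, 40]
Extract 14: [2, 14, 26, 34, 35, 35, 40]


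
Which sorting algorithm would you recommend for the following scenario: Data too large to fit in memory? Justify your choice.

Best choice: External merge sort
Reason: Minimizes disk I/O by sequential reads/writes


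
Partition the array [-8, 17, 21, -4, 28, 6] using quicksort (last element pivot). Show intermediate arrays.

Partition 1: pivot=6 at index 2 -> [-8, -4, 6, 17, 28, 21]
Partition 2: pivot=-4 at index 1 -> [-8, -4, 6, 17, 28, 21]
Partition 3: pivot=21 at index 4 -> [-8, -4, 6, 17, 21, 28]


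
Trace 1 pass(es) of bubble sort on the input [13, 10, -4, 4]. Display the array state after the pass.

After pass 1: [10, -4, 4, 13] (3 swaps)
Total swaps: 3


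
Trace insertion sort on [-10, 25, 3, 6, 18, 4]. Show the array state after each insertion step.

First element -10 is already 'sorted'
Insert 25: shifted 0 elements -> [-10, 25, 3, 6, 18, 4]
Insert 3: shifted 1 elements -> [-10, 3, 25, 6, 18, 4]
Insert 6: shifted 1 elements -> [-10, 3, 6, 25, 18, 4]
Insert 18: shifted 1 elements -> [-10, 3, 6, 18, 25, 4]
Insert 4: shifted 3 elements -> [-10, 3, 4, 6, 18, 25]


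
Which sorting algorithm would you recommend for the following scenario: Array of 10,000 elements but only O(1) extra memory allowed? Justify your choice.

Best choice: Heapsort
Reason: Heapsort rearranges the array in place using O(1) auxiliary space and still guarantees O(n log n) time; quicksort partitions in place but needs Theta(log n) stack space for recursion (O(n) in the worst case), and mergesort requires O(n) auxiliary space


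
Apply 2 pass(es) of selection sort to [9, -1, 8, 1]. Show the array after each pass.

Pass 1: Select minimum -1 at index 1, swap -> [-1, 9, 8, 1]
Pass 2: Select minimum 1 at index 3, swap -> [-1, 1, 8, 9]


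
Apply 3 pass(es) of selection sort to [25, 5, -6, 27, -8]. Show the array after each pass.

Pass 1: Select minimum -8 at index 4, swap -> [-8, 5, -6, 27, 25]
Pass 2: Select minimum -6 at index 2, swap -> [-8, -6, 5, 27, 25]
Pass 3: Select minimum 5 at index 2, swap -> [-8, -6, 5, 27, 25]


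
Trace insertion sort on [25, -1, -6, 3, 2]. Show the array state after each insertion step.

First element 25 is already 'sorted'
Insert -1: shifted 1 elements -> [-1, 25, -6, 3, 2]
Insert -6: shifted 2 elements -> [-6, -1, 25, 3, 2]
Insert 3: shifted 1 elements -> [-6, -1, 3, 25, 2]
Insert 2: shifted 2 elements -> [-6, -1, 2, 3, 25]


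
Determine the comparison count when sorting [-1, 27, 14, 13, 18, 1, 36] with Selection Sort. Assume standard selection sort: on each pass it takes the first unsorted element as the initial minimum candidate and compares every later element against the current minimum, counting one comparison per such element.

Pass 1: scan indices 1..6 for the minimum = 6 comparison(s); min is -1, place at index 0 -> [-1, 27, 14, 13, 18, 1, 36]
Pass 2: scan indices 2..6 for the minimum = 5 comparison(s); min is 1, place at index 1 -> [-1, 1, 14, 13, 18, 27, 36]
Pass 3: scan indices 3..6 for the minimum = 4 comparison(s); min is 13, place at index 2 -> [-1, 1, 13, 14, 18, 27, 36]
Pass 4: scan indices 4..6 for the minimum = 3 comparison(s); min is 14, place at index 3 -> [-1, 1, 13, 14, 18, 27, 36]
Pass 5: scan indices 5..6 for the minimum = 2 comparison(s); min is 18, place at index 4 -> [-1, 1, 13, 14, 18, 27, 36]
Pass 6: scan indices 6..6 for the minimum = 1 comparison(s); min is 27, place at index 5 -> [-1, 1, 13, 14, 18, 27, 36]
Selection sort always scans the whole unsorted suffix, so the count is (n-1) + (n-2) + ... + 1 = n(n-1)/2 = 7*6/2 = 21 regardless of the input order.
Total comparisons: 6 + 5 + 4 + 3 + 2 + 1 = 21


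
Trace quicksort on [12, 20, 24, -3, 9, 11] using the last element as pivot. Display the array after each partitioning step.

Partition 1: pivot=11 at index 2 -> [-3, 9, 11, 12, 20, 24]
Partition 2: pivot=9 at index 1 -> [-3, 9, 11, 12, 20, 24]
Partition 3: pivot=24 at index 5 -> [-3, 9, 11, 12, 20, 24]
Partition 4: pivot=20 at index 4 -> [-3, 9, 11, 12, 20, 24]


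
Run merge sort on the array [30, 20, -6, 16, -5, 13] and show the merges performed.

Divide and conquer:
  Merge [20] + [-6] -> [-6, 20]
  Merge [30] + [-6, 20] -> [-6, 20, 30]
  Merge [-5] + [13] -> [-5, 13]
  Merge [16] + [-5, 13] -> [-5, 13, 16]
  Merge [-6, 20, 30] + [-5, 13, 16] -> [-6, -5, 13, 16, 20, 30]


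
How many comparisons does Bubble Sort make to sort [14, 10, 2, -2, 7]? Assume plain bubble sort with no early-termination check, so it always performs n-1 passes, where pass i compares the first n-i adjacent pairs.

Pass 1: compare adjacent pairs (0,1)..(3,4) = 4 comparison(s), 4 swap(s) -> [10, 2, -2, 7, 14]
Pass 2: compare adjacent pairs (0,1)..(2,3) = 3 comparison(s), 3 swap(s) -> [2, -2, 7, 10, 14]
Pass 3: compare adjacent pairs (0,1)..(1,2) = 2 comparison(s), 1 swap(s) -> [-2, 2, 7, 10, 14]
Pass 4: compare adjacent pairs (0,1)..(0,1) = 1 comparison(s), 0 swap(s) -> [-2, 2, 7, 10, 14]
Total comparisons: 4 + 3 + 2 + 1 = 10


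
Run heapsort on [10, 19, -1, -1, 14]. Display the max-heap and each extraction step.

Build heap: [19, 14, -1, -1, 10]
Extract 19: [14, 10, -1, -1, 19]
Extract 14: [10, -1, -1, 14, 19]
Extract 10: [-1, -1, 10, 14, 19]
Extract -1: [-1, -1, 10, 14, 19]


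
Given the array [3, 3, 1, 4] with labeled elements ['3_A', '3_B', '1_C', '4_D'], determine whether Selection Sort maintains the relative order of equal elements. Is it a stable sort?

Trace Selection Sort on the labeled array (the key is the number; the letter only tracks identity):
  Pass 1: minimum of unsorted part is 1_C at index 2; swap it with 3_A at index 0 -> [1_C, 3_B, 3_A, 4_D]
  Pass 2: minimum 3_B is already at index 1; no swap -> [1_C, 3_B, 3_A, 4_D]
  Pass 3: minimum 3_A is already at index 2; no swap -> [1_C, 3_B, 3_A, 4_D]
Final order: [1_C, 3_B, 3_A, 4_D]
Equal keys:
  value 3: originally 3_A, 3_B; after sorting 3_B, 3_A -> order changed
Equal keys were reordered, so Selection Sort is not stable: the long-range swap that moves the minimum into place can carry an element past an equal key. (One such input is enough; an unstable sort may happen to preserve order on other inputs, but it gives no guarantee.)
Answer: Not stable


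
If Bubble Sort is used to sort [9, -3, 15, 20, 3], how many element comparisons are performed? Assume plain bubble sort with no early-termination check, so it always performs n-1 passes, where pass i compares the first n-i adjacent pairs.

Pass 1: compare adjacent pairs (0,1)..(3,4) = 4 comparison(s), 2 swap(s) -> [-3, 9, 15, 3, 20]
Pass 2: compare adjacent pairs (0,1)..(2,3) = 3 comparison(s), 1 swap(s) -> [-3, 9, 3, 15, 20]
Pass 3: compare adjacent pairs (0,1)..(1,2) = 2 comparison(s), 1 swap(s) -> [-3, 3, 9, 15, 20]
Pass 4: compare adjacent pairs (0,1)..(0,1) = 1 comparison(s), 0 swap(s) -> [-3, 3, 9, 15, 20]
Total comparisons: 4 + 3 + 2 + 1 = 10


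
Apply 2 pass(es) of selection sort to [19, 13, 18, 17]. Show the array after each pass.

Pass 1: Select minimum 13 at index 1, swap -> [13, 19, 18, 17]
Pass 2: Select minimum 17 at index 3, swap -> [13, 17, 18, 19]


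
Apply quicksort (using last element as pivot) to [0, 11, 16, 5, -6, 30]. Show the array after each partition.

Partition 1: pivot=30 at index 5 -> [0, 11, 16, 5, -6, 30]
Partition 2: pivot=-6 at index 0 -> [-6, 11, 16, 5, 0, 30]
Partition 3: pivot=0 at index 1 -> [-6, 0, 16, 5, 11, 30]
Partition 4: pivot=11 at index 3 -> [-6, 0, 5, 11, 16, 30]


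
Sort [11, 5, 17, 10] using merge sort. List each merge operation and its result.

Divide and conquer:
  Merge [11] + [5] -> [5, 11]
  Merge [17] + [10] -> [10, 17]
  Merge [5, 11] + [10, 17] -> [5, 10, 11, 17]


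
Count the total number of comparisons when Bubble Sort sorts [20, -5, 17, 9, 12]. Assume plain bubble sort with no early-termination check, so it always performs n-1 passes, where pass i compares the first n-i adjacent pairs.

Pass 1: compare adjacent pairs (0,1)..(3,4) = 4 comparison(s), 4 swap(s) -> [-5, 17, 9, 12, 20]
Pass 2: compare adjacent pairs (0,1)..(2,3) = 3 comparison(s), 2 swap(s) -> [-5, 9, 12, 17, 20]
Pass 3: compare adjacent pairs (0,1)..(1,2) = 2 comparison(s), 0 swap(s) -> [-5, 9, 12, 17, 20]
Pass 4: compare adjacent pairs (0,1)..(0,1) = 1 comparison(s), 0 swap(s) -> [-5, 9, 12, 17, 20]
Total comparisons: 4 + 3 + 2 + 1 = 10


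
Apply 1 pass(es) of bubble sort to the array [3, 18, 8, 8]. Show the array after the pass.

After pass 1: [3, 8, 8, 18] (2 swaps)
Total swaps: 2
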